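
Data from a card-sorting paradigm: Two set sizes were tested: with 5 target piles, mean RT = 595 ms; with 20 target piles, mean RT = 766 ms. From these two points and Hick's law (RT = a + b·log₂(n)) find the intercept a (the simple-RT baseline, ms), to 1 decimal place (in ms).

The slope on a log₂ axis is (766 − 595) / (4.3219 − 2.3219) = 85.500 ms/bit.
a = RT₁ − b·log₂ n₁ = 595 − 85.500 × 2.3219 = 396.475 ms.

396.5 ms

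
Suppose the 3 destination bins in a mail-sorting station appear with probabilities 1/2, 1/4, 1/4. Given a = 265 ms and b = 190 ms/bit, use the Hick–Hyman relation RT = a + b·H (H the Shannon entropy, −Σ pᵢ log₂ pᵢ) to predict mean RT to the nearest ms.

H = −Σ pᵢ log₂ pᵢ = 0.5·1 + 0.25·2 + 0.25·2 = 1.500 bits.
RT = 265 + 190 × 1.500 = 550.00 ms.

550 ms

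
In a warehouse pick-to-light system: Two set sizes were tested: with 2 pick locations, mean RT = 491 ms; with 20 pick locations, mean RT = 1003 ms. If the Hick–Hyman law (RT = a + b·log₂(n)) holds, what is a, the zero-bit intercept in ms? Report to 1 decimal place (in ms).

b = (RT₂ − RT₁)/(log₂ n₂ − log₂ n₁) = (1003 − 491)/(4.3219 − 1) = 154.127 ms/bit.
a = RT₁ − b·log₂ n₁ = 491 − 154.127 × 1 = 336.873 ms.

336.9 ms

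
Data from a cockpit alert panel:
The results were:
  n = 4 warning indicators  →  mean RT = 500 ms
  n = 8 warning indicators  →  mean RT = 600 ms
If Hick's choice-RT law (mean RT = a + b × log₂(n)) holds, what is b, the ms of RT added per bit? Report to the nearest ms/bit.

Slope: b = (600 − 500) / (log₂ 8 − log₂ 4) = 100/1.0000 = 100 ms/bit.

100 ms/bit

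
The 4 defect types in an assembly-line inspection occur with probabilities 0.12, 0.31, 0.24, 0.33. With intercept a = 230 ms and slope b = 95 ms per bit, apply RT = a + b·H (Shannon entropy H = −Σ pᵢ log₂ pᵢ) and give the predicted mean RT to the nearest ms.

H = 0.12·log₂(1/0.12) + 0.31·log₂(1/0.31) + 0.24·log₂(1/0.24) + 0.33·log₂(1/0.33) = 1.9128 bits.
RT = 230 + 95 × 1.9128 = 411.72 ms.

412 ms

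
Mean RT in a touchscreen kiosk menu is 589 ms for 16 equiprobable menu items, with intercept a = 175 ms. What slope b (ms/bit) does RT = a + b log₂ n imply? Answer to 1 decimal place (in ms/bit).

b = (589 − 175) / log₂(16) = 414 / 4 = 103.500 ms/bit.

103.5 ms/bit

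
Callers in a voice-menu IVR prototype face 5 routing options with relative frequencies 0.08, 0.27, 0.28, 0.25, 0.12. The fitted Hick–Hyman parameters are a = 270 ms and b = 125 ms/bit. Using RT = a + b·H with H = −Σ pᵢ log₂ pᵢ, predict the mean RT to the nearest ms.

543 ms

H = 0.08·log₂(1/0.08) + 0.27·log₂(1/0.27) + 0.28·log₂(1/0.28) + 0.25·log₂(1/0.25) + 0.12·log₂(1/0.12) = 2.1828 bits.
RT = 270 + 125 × 2.1828 = 542.85 ms.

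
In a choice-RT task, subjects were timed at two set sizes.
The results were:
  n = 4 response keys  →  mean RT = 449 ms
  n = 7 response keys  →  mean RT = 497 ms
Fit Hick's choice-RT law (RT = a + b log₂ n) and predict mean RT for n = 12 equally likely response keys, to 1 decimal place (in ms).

543.2 ms

With log₂ n on the abscissa the relation is linear; from the two conditions:
  b = (497 − 449) / (log₂ 7 − log₂ 4) = 48 / (2.8074 − 2) = 59.453 ms/bit
  a = 449 − 59.453 × 2 = 330.093 ms
Then RT(12) = 330.093 + 59.453 × log₂ 12 = 330.093 + 59.453 × 3.5850 ≈ 543.231 ms.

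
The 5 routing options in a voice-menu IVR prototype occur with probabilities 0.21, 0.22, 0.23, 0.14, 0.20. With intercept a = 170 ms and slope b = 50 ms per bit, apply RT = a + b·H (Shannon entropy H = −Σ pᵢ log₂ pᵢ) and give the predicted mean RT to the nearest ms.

285 ms

H = 0.21·log₂(1/0.21) + 0.22·log₂(1/0.22) + 0.23·log₂(1/0.23) + 0.14·log₂(1/0.14) + 0.20·log₂(1/0.20) = 2.3026 bits.
RT = 170 + 50 × 2.3026 = 285.13 ms.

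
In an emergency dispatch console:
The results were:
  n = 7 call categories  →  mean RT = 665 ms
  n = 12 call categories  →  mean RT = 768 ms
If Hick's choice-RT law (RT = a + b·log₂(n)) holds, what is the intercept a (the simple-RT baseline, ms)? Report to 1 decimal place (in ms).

293.1 ms

b = (RT₂ − RT₁)/(log₂ n₂ − log₂ n₁) = (768 − 665)/(3.5850 − 2.8074) = 132.458 ms/bit.
a = RT₁ − b·log₂ n₁ = 665 − 132.458 × 2.8074 = 293.145 ms.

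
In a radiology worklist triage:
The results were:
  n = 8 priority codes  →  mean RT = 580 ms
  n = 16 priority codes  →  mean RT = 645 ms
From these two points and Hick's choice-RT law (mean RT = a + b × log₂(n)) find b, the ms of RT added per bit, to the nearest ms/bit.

65 ms/bit

Slope: b = (645 − 580) / (log₂ 16 − log₂ 8) = 65/1.0000 = 65 ms/bit.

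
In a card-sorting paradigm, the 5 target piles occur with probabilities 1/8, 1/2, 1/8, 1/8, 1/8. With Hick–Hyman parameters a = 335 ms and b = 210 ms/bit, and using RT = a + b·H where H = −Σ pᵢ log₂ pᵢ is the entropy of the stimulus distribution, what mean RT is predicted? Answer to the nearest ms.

755 ms

Each term −pᵢ log₂ pᵢ: 0.125·3 + 0.5·1 + 0.125·3 + 0.125·3 + 0.125·3; summed, H = 2.000 bits.
Mean RT = a + bH = 335 + 210·2.000 = 755.00 ms.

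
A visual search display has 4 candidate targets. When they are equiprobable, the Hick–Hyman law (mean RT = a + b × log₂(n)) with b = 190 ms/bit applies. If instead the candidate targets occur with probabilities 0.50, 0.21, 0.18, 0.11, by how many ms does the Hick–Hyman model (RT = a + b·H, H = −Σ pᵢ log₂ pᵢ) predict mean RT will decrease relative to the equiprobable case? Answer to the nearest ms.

The RT saving is b·ΔH. Equiprobable H₀ = log₂(4) = 2.0000 bits; with the given probabilities H = 1.7684 bits.
b·(H₀ − H) = 190 × (2.0000 − 1.7684) = 44.00 ms.

44 ms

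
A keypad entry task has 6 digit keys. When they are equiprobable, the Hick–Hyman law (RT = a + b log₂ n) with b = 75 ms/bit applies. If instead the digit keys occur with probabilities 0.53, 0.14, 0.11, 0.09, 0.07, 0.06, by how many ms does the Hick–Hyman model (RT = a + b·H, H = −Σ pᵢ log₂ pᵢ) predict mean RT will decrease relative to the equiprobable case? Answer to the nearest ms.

40 ms

The RT saving is b·ΔH. Equiprobable H₀ = log₂(6) = 2.5850 bits; with the given probabilities H = 2.0576 bits.
b·(H₀ − H) = 75 × (2.5850 − 2.0576) = 39.55 ms.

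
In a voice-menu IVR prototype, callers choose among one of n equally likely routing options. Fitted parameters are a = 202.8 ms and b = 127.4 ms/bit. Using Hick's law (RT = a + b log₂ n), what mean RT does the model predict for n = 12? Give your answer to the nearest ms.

log₂(12) = 3.5850 bits, so RT = 202.8 + 127.4 × 3.5850 ≈ 659.524 ms.

660 ms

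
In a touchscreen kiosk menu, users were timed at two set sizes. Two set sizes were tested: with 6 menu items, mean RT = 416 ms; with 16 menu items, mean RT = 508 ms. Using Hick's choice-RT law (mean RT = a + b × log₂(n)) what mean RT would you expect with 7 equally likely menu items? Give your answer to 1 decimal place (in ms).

RT is linear in log₂ n, so two points fix the line:
  b = (508 − 416) / (log₂ 16 − log₂ 6) = 92 / (4 − 2.5850) = 65.016 ms/bit
  a = 416 − 65.016 × 2.5850 = 247.936 ms
Then RT(7) = 247.936 + 65.016 × log₂ 7 = 247.936 + 65.016 × 2.8074 ≈ 430.459 ms.

430.5 ms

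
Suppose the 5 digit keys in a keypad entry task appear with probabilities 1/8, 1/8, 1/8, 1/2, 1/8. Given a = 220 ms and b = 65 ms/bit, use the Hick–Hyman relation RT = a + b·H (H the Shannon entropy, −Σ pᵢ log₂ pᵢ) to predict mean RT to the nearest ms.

H = −Σ pᵢ log₂ pᵢ = 0.125·3 + 0.125·3 + 0.125·3 + 0.5·1 + 0.125·3 = 2.000 bits.
RT = 220 + 65 × 2.000 = 350.00 ms.

350 ms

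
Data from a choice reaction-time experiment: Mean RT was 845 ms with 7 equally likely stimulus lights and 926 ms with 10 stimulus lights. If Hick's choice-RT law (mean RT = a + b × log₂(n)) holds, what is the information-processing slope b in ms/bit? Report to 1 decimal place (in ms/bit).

157.4 ms/bit

Slope: b = (926 − 845) / (log₂ 10 − log₂ 7) = 81/0.5146 = 157.412 ms/bit.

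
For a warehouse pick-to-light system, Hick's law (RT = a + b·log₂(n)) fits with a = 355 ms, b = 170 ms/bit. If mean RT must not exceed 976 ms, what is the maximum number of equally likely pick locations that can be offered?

12

170·log₂ n ≤ 976 − 355 = 621, giving log₂ n ≤ 3.6529 and n ≤ 12.579. The largest whole number is 12.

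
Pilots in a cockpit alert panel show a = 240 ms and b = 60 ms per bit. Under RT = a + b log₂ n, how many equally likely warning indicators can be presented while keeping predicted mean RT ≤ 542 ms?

32

60·log₂ n ≤ 542 − 240 = 302, giving log₂ n ≤ 5.0333 and n ≤ 32.748. The largest whole number is 32.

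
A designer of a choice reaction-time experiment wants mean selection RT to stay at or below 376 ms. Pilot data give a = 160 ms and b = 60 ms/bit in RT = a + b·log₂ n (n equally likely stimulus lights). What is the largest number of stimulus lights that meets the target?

Set 160 + 60·log₂ n ≤ 376 → log₂ n ≤ (376 − 160)/60 = 3.6000.
So n ≤ 2^3.6000 = 12.126; the largest integer n is 12.

12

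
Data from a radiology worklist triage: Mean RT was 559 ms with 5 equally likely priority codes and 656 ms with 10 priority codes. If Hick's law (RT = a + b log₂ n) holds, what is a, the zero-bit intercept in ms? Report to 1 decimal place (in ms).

b = (RT₂ − RT₁)/(log₂ n₂ − log₂ n₁) = (656 − 559)/(3.3219 − 2.3219) = 97.000 ms/bit.
Intercept: a = 559 − 97.000·log₂(5) = 333.773 ms.

333.8 ms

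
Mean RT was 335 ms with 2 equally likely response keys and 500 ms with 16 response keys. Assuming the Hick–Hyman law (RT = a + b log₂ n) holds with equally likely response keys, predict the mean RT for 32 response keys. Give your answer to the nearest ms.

555 ms

With log₂ n on the abscissa the relation is linear; from the two conditions:
  b = (500 − 335) / (log₂ 16 − log₂ 2) = 165 / (4 − 1) = 55 ms/bit
  a = 335 − 55 × 1 = 280 ms
Then RT(32) = 280 + 55 × log₂ 32 = 280 + 55 × 5 ≈ 555.000 ms.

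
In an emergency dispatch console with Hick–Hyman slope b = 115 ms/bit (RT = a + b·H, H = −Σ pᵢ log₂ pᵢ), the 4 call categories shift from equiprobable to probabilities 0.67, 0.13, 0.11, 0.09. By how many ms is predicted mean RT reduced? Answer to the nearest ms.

65 ms

Equiprobable entropy H₀ = log₂ 4 = 2.0000 bits.
Skewed entropy H = −Σ pᵢ log₂ pᵢ = 1.4327 bits.
ΔRT = b·(H₀ − H) = 115 × 0.5673 = 65.24 ms.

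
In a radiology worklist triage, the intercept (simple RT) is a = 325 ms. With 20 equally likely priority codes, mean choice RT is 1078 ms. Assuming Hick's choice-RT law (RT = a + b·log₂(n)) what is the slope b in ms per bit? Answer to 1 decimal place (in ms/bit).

20 alternatives carry log₂ 20 = 4.3219 bits; the choice cost is 1078 − 325 = 753 ms, so b = 753/4.3219 = 174.228 ms/bit.

174.2 ms/bit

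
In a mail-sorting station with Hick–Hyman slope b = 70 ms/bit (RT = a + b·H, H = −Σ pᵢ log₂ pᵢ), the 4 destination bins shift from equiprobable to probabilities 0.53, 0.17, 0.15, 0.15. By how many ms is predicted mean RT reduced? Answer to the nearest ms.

Equiprobable entropy H₀ = log₂ 4 = 2.0000 bits.
Skewed entropy H = −Σ pᵢ log₂ pᵢ = 1.7411 bits.
ΔRT = b·(H₀ − H) = 70 × 0.2589 = 18.12 ms.

18 ms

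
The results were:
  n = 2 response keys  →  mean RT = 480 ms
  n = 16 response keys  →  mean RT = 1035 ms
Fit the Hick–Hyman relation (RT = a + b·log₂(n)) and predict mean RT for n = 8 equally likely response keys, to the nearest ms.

850 ms

With log₂ n on the abscissa the relation is linear; from the two conditions:
  b = (1035 − 480) / (log₂ 16 − log₂ 2) = 555 / (4 − 1) = 185 ms/bit
  a = 480 − 185 × 1 = 295 ms
Then RT(8) = 295 + 185 × log₂ 8 = 295 + 185 × 3 ≈ 850.000 ms.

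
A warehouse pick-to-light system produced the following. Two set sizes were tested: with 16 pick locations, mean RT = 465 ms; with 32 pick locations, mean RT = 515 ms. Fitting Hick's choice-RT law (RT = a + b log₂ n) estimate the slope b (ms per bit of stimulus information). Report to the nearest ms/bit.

The slope on a log₂ axis is (515 − 465) / (5 − 4) = 50 ms/bit.

50 ms/bit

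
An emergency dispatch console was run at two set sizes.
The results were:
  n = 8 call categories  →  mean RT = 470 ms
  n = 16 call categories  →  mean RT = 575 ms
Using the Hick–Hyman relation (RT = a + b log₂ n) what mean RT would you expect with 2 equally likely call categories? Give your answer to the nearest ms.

260 ms

Fit slope and intercept:
  b = (575 − 470) / (log₂ 16 − log₂ 8) = 105 / (4 − 3) = 105 ms/bit
  a = 470 − 105 × 3 = 155 ms
Then RT(2) = 155 + 105 × log₂ 2 = 155 + 105 × 1 ≈ 260.000 ms.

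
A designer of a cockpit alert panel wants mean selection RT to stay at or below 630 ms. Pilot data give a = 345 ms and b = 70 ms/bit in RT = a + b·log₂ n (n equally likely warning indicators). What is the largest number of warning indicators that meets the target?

16

Information budget: (630 − 345)/70 = 4.0714 bits, so n ≤ 2^4.0714 = 16.812 → at most 16.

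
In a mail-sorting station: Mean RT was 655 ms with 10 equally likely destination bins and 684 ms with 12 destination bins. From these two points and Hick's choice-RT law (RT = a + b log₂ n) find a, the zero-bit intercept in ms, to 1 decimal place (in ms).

Slope: b = (684 − 655) / (log₂ 12 − log₂ 10) = 29/0.2630 = 110.252 ms/bit.
a = RT₁ − b·log₂ n₁ = 655 − 110.252 × 3.3219 = 288.752 ms.

288.8 ms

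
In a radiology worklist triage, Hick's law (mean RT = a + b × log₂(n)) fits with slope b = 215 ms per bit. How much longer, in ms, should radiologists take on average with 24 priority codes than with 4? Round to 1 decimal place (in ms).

555.8 ms

Only the slope matters, since a is common to both: ΔRT = b·log₂(n₂/n₁).
log₂(24) − log₂(4) = 4.5850 − 2 = 2.5850.
ΔRT = 215 × 2.5850 = 555.767 ms.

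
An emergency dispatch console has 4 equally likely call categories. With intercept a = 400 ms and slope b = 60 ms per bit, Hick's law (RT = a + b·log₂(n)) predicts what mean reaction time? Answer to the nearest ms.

520 ms

log₂(4) = 2 bits, so RT = 400 + 60 × 2 ≈ 520.000 ms.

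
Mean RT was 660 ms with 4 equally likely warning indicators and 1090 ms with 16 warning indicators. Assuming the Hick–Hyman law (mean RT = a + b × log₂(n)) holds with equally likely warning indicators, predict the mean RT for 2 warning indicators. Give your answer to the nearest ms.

With log₂ n on the abscissa the relation is linear; from the two conditions:
  b = (1090 − 660) / (log₂ 16 − log₂ 4) = 430 / (4 − 2) = 215 ms/bit
  a = 660 − 215 × 2 = 230 ms
Then RT(2) = 230 + 215 × log₂ 2 = 230 + 215 × 1 ≈ 445.000 ms.

445 ms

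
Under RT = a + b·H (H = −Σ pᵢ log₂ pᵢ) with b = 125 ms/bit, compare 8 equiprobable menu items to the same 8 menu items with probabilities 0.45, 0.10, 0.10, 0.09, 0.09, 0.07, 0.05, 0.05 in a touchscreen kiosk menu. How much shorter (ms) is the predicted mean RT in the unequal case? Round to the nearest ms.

The RT saving is b·ΔH. Equiprobable H₀ = log₂(8) = 3.0000 bits; with the given probabilities H = 2.5088 bits.
b·(H₀ − H) = 125 × (3.0000 − 2.5088) = 61.39 ms.

61 ms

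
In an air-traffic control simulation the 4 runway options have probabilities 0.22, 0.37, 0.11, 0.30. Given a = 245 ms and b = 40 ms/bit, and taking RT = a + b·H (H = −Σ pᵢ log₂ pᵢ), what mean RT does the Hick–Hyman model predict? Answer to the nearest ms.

320 ms

H = 0.22·log₂(1/0.22) + 0.37·log₂(1/0.37) + 0.11·log₂(1/0.11) + 0.30·log₂(1/0.30) = 1.8827 bits.
RT = 245 + 40 × 1.8827 = 320.31 ms.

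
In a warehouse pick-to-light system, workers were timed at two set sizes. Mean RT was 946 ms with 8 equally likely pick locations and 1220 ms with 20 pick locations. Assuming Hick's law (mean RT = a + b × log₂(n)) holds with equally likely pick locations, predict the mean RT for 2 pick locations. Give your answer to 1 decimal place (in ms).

Solve the two-equation system in a and b:
  b = (1220 − 946) / (log₂ 20 − log₂ 8) = 274 / (4.3219 − 3) = 207.273 ms/bit
  a = 946 − 207.273 × 3 = 324.181 ms
Then RT(2) = 324.181 + 207.273 × log₂ 2 = 324.181 + 207.273 × 1 ≈ 531.454 ms.

531.5 ms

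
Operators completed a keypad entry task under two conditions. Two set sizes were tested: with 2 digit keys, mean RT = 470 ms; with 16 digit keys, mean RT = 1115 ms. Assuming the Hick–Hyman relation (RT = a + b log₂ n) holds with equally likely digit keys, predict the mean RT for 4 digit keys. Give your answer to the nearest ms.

With log₂ n on the abscissa the relation is linear; from the two conditions:
  b = (1115 − 470) / (log₂ 16 − log₂ 2) = 645 / (4 − 1) = 215 ms/bit
  a = 470 − 215 × 1 = 255 ms
Then RT(4) = 255 + 215 × log₂ 4 = 255 + 215 × 2 ≈ 685.000 ms.

685 ms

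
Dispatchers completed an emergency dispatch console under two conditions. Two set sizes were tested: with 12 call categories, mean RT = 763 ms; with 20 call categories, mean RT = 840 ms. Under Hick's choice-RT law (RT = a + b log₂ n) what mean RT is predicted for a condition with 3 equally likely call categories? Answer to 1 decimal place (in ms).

554.0 ms

Solve the two-equation system in a and b:
  b = (840 − 763) / (log₂ 20 − log₂ 12) = 77 / (4.3219 − 3.5850) = 104.482 ms/bit
  a = 763 − 104.482 × 3.5850 = 388.434 ms
Then RT(3) = 388.434 + 104.482 × log₂ 3 = 388.434 + 104.482 × 1.5850 ≈ 554.035 ms.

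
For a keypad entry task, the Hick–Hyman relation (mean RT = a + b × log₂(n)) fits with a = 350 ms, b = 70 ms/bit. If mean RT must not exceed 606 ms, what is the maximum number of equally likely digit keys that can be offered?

Set 350 + 70·log₂ n ≤ 606 → log₂ n ≤ (606 − 350)/70 = 3.6571.
So n ≤ 2^3.6571 = 12.616; the largest integer n is 12.

12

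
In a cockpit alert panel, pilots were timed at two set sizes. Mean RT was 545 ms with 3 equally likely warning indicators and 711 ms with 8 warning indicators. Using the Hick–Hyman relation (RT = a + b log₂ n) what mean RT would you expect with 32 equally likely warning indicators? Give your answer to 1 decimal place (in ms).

With log₂ n on the abscissa the relation is linear; from the two conditions:
  b = (711 − 545) / (log₂ 8 − log₂ 3) = 166 / (3 − 1.5850) = 117.311 ms/bit
  a = 545 − 117.311 × 1.5850 = 359.066 ms
Then RT(32) = 359.066 + 117.311 × log₂ 32 = 359.066 + 117.311 × 5 ≈ 945.623 ms.

945.6 ms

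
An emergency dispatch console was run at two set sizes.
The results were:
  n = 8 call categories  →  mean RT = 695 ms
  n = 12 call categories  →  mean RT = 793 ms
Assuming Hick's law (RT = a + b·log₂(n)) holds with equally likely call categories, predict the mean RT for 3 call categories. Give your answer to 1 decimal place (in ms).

With log₂ n on the abscissa the relation is linear; from the two conditions:
  b = (793 − 695) / (log₂ 12 − log₂ 8) = 98 / (3.5850 − 3) = 167.532 ms/bit
  a = 695 − 167.532 × 3 = 192.404 ms
Then RT(3) = 192.404 + 167.532 × log₂ 3 = 192.404 + 167.532 × 1.5850 ≈ 457.936 ms.

457.9 ms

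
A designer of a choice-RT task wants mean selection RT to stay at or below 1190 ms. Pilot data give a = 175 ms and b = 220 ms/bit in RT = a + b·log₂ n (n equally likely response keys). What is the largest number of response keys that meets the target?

220·log₂ n ≤ 1190 − 175 = 1015, giving log₂ n ≤ 4.6136 and n ≤ 24.482. The largest whole number is 24.

24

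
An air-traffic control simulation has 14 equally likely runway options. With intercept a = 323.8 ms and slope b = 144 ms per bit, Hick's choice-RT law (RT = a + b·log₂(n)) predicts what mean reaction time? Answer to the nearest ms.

872 ms

log₂(14) = 3.8074 bits, so RT = 323.8 + 144 × 3.8074 ≈ 872.059 ms.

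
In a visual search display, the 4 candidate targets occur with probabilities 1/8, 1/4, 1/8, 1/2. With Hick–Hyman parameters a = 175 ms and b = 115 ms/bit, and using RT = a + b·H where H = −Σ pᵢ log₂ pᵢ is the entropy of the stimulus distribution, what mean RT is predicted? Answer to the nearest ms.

H = −Σ pᵢ log₂ pᵢ = 0.125·3 + 0.25·2 + 0.125·3 + 0.5·1 = 1.750 bits.
RT = 175 + 115 × 1.750 = 376.25 ms.

376 ms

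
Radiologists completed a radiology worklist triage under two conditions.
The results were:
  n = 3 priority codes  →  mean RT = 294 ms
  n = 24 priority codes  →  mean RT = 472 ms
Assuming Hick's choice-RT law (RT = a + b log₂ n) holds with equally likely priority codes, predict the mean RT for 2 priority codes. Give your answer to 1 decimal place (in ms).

259.3 ms

RT is linear in log₂ n, so two points fix the line:
  b = (472 − 294) / (log₂ 24 − log₂ 3) = 178 / (4.5850 − 1.5850) = 59.333 ms/bit
  a = 294 − 59.333 × 1.5850 = 199.959 ms
Then RT(2) = 199.959 + 59.333 × log₂ 2 = 199.959 + 59.333 × 1 ≈ 259.292 ms.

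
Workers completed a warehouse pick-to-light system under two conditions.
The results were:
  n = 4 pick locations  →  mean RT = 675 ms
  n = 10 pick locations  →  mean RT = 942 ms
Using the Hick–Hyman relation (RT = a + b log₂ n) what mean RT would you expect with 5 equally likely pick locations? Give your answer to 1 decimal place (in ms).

740.0 ms

Solve the two-equation system in a and b:
  b = (942 − 675) / (log₂ 10 − log₂ 4) = 267 / (3.3219 − 2) = 201.978 ms/bit
  a = 675 − 201.978 × 2 = 271.045 ms
Then RT(5) = 271.045 + 201.978 × log₂ 5 = 271.045 + 201.978 × 2.3219 ≈ 740.022 ms.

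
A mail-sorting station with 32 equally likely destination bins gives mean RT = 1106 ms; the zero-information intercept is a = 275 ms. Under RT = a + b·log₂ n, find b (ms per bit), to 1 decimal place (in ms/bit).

32 alternatives carry log₂ 32 = 5 bits; the choice cost is 1106 − 275 = 831 ms, so b = 831/5 = 166.200 ms/bit.

166.2 ms/bit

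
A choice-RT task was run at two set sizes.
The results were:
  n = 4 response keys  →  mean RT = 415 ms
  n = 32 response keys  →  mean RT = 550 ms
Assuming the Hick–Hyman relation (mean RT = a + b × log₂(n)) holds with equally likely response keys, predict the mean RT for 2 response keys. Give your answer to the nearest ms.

370 ms

RT is linear in log₂ n, so two points fix the line:
  b = (550 − 415) / (log₂ 32 − log₂ 4) = 135 / (5 − 2) = 45 ms/bit
  a = 415 − 45 × 2 = 325 ms
Then RT(2) = 325 + 45 × log₂ 2 = 325 + 45 × 1 ≈ 370.000 ms.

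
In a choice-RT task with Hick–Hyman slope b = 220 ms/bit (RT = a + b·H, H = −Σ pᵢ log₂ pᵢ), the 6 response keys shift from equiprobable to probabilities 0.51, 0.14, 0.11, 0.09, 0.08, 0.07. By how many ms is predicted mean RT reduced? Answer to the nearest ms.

The RT saving is b·ΔH. Equiprobable H₀ = log₂(6) = 2.5850 bits; with the given probabilities H = 2.1155 bits.
b·(H₀ − H) = 220 × (2.5850 − 2.1155) = 103.27 ms.

103 ms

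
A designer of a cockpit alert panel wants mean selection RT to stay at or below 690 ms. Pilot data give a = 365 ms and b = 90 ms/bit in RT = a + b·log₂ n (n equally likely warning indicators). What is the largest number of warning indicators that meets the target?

12

Set 365 + 90·log₂ n ≤ 690 → log₂ n ≤ (690 − 365)/90 = 3.6111.
So n ≤ 2^3.6111 = 12.219; the largest integer n is 12.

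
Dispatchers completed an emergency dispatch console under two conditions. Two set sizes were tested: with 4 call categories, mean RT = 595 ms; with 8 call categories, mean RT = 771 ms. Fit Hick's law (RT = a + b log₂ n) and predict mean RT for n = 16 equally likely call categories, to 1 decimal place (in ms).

947.0 ms

RT is linear in log₂ n, so two points fix the line:
  b = (771 − 595) / (log₂ 8 − log₂ 4) = 176 / (3 − 2) = 176.000 ms/bit
  a = 595 − 176.000 × 2 = 243.000 ms
Then RT(16) = 243.000 + 176.000 × log₂ 16 = 243.000 + 176.000 × 4 ≈ 947.000 ms.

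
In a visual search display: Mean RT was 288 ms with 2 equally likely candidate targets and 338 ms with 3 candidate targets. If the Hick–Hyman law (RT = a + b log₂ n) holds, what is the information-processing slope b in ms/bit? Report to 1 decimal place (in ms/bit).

85.5 ms/bit

Slope: b = (338 − 288) / (log₂ 3 − log₂ 2) = 50/0.5850 = 85.476 ms/bit.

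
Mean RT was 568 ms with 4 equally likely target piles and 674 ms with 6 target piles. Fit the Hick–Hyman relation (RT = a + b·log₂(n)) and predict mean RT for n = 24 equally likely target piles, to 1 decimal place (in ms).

RT is linear in log₂ n, so two points fix the line:
  b = (674 − 568) / (log₂ 6 − log₂ 4) = 106 / (2.5850 − 2) = 181.208 ms/bit
  a = 568 − 181.208 × 2 = 205.584 ms
Then RT(24) = 205.584 + 181.208 × log₂ 24 = 205.584 + 181.208 × 4.5850 ≈ 1036.416 ms.

1036.4 ms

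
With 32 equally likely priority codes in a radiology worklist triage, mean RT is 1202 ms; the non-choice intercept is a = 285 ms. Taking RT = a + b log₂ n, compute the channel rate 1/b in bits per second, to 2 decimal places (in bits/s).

Choice component = 1202 − 285 = 917 ms over log₂(32) = 5 bits.
b = 917 / 5 = 183.400 ms/bit, so 1/b = 5.453 bits/s.

5.45 bits/s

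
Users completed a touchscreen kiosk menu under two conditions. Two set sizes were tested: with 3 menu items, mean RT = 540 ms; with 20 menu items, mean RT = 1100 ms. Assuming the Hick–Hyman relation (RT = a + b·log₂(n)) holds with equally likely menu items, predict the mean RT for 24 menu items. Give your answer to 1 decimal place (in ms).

1153.8 ms

RT is linear in log₂ n, so two points fix the line:
  b = (1100 − 540) / (log₂ 20 − log₂ 3) = 560 / (4.3219 − 1.5850) = 204.606 ms/bit
  a = 540 − 204.606 × 1.5850 = 215.707 ms
Then RT(24) = 215.707 + 204.606 × log₂ 24 = 215.707 + 204.606 × 4.5850 ≈ 1153.818 ms.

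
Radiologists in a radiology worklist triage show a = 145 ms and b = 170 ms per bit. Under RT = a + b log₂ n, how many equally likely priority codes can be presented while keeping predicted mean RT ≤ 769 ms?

Information budget: (769 − 145)/170 = 3.6706 bits, so n ≤ 2^3.6706 = 12.734 → at most 12.

12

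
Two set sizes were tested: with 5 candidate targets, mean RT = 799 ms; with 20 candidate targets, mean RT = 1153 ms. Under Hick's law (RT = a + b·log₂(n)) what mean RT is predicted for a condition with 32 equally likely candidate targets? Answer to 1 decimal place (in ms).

Fit slope and intercept:
  b = (1153 − 799) / (log₂ 20 − log₂ 5) = 354 / (4.3219 − 2.3219) = 177.000 ms/bit
  a = 799 − 177.000 × 2.3219 = 388.019 ms
Then RT(32) = 388.019 + 177.000 × log₂ 32 = 388.019 + 177.000 × 5 ≈ 1273.019 ms.

1273.0 ms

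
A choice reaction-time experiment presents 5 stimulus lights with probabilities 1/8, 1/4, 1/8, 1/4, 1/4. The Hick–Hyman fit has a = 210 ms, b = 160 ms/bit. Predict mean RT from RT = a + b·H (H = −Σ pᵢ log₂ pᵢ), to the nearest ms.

H = −Σ pᵢ log₂ pᵢ = 0.125·3 + 0.25·2 + 0.125·3 + 0.25·2 + 0.25·2 = 2.250 bits.
RT = 210 + 160 × 2.250 = 570.00 ms.

570 ms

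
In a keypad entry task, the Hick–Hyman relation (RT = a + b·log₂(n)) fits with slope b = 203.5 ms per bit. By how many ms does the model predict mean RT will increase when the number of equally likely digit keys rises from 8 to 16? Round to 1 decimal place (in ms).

203.5 ms

ΔRT = (a + b log₂ n₂) − (a + b log₂ n₁) = b·(log₂ n₂ − log₂ n₁).
log₂(16) − log₂(8) = log₂(16/8) = log₂(2) = 1.
ΔRT = 203.5 × 1.0000 = 203.500 ms.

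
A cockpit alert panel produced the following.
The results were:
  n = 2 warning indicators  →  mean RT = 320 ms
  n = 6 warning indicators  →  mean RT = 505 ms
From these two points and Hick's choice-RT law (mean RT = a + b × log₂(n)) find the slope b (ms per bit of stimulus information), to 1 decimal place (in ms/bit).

Slope: b = (505 − 320) / (log₂ 6 − log₂ 2) = 185/1.5850 = 116.722 ms/bit.

116.7 ms/bit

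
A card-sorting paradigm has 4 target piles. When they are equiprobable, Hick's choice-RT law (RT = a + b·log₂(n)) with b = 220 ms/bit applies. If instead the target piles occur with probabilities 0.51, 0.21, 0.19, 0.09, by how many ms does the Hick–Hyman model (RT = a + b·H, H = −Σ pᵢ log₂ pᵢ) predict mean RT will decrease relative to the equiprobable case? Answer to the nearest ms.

Equiprobable entropy H₀ = log₂ 4 = 2.0000 bits.
Skewed entropy H = −Σ pᵢ log₂ pᵢ = 1.7361 bits.
ΔRT = b·(H₀ − H) = 220 × 0.2639 = 58.05 ms.

58 ms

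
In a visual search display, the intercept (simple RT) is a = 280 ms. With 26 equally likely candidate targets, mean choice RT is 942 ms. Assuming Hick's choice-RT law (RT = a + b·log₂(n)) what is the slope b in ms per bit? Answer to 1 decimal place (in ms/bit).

140.8 ms/bit

b = (942 − 280) / log₂(26) = 662 / 4.7004 = 140.838 ms/bit.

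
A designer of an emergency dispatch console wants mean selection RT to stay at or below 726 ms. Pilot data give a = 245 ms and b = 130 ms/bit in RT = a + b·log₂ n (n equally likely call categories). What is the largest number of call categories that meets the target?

Information budget: (726 − 245)/130 = 3.7000 bits, so n ≤ 2^3.7000 = 12.996 → at most 12.

12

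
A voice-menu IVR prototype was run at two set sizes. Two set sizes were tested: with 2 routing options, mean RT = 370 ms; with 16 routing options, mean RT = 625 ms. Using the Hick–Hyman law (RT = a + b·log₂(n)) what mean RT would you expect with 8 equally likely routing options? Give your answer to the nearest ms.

With log₂ n on the abscissa the relation is linear; from the two conditions:
  b = (625 − 370) / (log₂ 16 − log₂ 2) = 255 / (4 − 1) = 85 ms/bit
  a = 370 − 85 × 1 = 285 ms
Then RT(8) = 285 + 85 × log₂ 8 = 285 + 85 × 3 ≈ 540.000 ms.

540 ms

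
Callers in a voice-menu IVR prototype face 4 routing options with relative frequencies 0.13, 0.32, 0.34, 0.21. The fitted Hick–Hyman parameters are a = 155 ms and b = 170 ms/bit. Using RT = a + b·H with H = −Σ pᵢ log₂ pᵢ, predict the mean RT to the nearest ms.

H = 0.13·log₂(1/0.13) + 0.32·log₂(1/0.32) + 0.34·log₂(1/0.34) + 0.21·log₂(1/0.21) = 1.9107 bits.
RT = 155 + 170 × 1.9107 = 479.81 ms.

480 ms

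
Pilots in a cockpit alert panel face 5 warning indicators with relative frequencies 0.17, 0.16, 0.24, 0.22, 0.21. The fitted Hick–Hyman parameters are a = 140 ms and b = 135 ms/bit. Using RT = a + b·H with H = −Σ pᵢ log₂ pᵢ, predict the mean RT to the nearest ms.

451 ms

H = 0.17·log₂(1/0.17) + 0.16·log₂(1/0.16) + 0.24·log₂(1/0.24) + 0.22·log₂(1/0.22) + 0.21·log₂(1/0.21) = 2.3051 bits.
RT = 140 + 135 × 2.3051 = 451.19 ms.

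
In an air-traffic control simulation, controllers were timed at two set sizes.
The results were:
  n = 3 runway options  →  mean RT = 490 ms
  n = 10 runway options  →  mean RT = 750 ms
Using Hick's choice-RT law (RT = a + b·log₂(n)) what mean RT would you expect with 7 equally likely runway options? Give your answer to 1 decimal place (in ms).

673.0 ms

Solve the two-equation system in a and b:
  b = (750 − 490) / (log₂ 10 − log₂ 3) = 260 / (3.3219 − 1.5850) = 149.686 ms/bit
  a = 490 − 149.686 × 1.5850 = 252.753 ms
Then RT(7) = 252.753 + 149.686 × log₂ 7 = 252.753 + 149.686 × 2.8074 ≈ 672.975 ms.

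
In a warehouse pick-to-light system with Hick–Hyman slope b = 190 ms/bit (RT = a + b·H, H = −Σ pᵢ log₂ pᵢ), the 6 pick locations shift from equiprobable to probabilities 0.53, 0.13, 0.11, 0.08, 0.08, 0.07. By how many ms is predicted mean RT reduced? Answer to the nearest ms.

Equiprobable entropy H₀ = log₂ 6 = 2.5850 bits.
Skewed entropy H = −Σ pᵢ log₂ pᵢ = 2.0699 bits.
ΔRT = b·(H₀ − H) = 190 × 0.5150 = 97.85 ms.

98 ms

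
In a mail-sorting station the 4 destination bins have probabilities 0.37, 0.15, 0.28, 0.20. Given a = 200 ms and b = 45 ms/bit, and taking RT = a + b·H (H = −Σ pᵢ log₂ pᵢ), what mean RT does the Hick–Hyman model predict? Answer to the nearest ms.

Entropy contributions −pᵢ log₂ pᵢ: 0.5307, 0.4105, 0.5142, 0.4644; sum H = 1.9199 bits.
RT = a + bH = 200 + 45·1.9199 = 286.39 ms.

286 ms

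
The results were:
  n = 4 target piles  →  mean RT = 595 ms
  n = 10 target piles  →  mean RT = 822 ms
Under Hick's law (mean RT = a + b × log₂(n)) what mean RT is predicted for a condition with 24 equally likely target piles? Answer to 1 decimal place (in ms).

With log₂ n on the abscissa the relation is linear; from the two conditions:
  b = (822 − 595) / (log₂ 10 − log₂ 4) = 227 / (3.3219 − 2) = 171.719 ms/bit
  a = 595 − 171.719 × 2 = 251.562 ms
Then RT(24) = 251.562 + 171.719 × log₂ 24 = 251.562 + 171.719 × 4.5850 ≈ 1038.887 ms.

1038.9 ms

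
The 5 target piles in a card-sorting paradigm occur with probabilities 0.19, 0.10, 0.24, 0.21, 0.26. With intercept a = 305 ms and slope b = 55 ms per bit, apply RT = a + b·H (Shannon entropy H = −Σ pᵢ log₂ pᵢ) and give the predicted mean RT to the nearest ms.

Entropy contributions −pᵢ log₂ pᵢ: 0.4552, 0.3322, 0.4941, 0.4728, 0.5053; sum H = 2.2597 bits.
RT = a + bH = 305 + 55·2.2597 = 429.28 ms.

429 ms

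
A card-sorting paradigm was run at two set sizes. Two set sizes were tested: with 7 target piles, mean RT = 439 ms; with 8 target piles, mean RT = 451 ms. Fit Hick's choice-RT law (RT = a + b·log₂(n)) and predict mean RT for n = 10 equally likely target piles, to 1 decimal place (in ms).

With log₂ n on the abscissa the relation is linear; from the two conditions:
  b = (451 − 439) / (log₂ 8 − log₂ 7) = 12 / (3 − 2.8074) = 62.291 ms/bit
  a = 439 − 62.291 × 2.8074 = 264.128 ms
Then RT(10) = 264.128 + 62.291 × log₂ 10 = 264.128 + 62.291 × 3.3219 ≈ 471.053 ms.

471.1 ms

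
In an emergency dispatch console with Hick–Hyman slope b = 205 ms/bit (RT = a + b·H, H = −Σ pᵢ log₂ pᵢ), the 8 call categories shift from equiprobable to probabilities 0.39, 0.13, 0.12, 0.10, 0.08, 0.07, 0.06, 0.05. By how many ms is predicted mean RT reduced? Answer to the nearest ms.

76 ms

Equiprobable entropy H₀ = log₂ 8 = 3.0000 bits.
Skewed entropy H = −Σ pᵢ log₂ pᵢ = 2.6314 bits.
ΔRT = b·(H₀ − H) = 205 × 0.3686 = 75.56 ms.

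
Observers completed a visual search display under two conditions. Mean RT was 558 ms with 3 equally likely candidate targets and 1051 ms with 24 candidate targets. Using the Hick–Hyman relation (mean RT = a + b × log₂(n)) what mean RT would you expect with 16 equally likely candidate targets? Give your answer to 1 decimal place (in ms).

954.9 ms

Fit slope and intercept:
  b = (1051 − 558) / (log₂ 24 − log₂ 3) = 493 / (4.5850 − 1.5850) = 164.333 ms/bit
  a = 558 − 164.333 × 1.5850 = 297.538 ms
Then RT(16) = 297.538 + 164.333 × log₂ 16 = 297.538 + 164.333 × 4 ≈ 954.871 ms.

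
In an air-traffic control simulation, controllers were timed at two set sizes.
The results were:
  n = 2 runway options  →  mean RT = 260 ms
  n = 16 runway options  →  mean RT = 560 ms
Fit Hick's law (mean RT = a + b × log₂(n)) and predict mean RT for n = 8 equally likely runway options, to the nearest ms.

460 ms

Fit slope and intercept:
  b = (560 − 260) / (log₂ 16 − log₂ 2) = 300 / (4 − 1) = 100 ms/bit
  a = 260 − 100 × 1 = 160 ms
Then RT(8) = 160 + 100 × log₂ 8 = 160 + 100 × 3 ≈ 460.000 ms.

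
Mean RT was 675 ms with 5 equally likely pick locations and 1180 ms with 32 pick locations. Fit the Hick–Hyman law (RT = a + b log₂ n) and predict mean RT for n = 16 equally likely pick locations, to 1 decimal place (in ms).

991.4 ms

Solve the two-equation system in a and b:
  b = (1180 − 675) / (log₂ 32 − log₂ 5) = 505 / (5 − 2.3219) = 188.568 ms/bit
  a = 675 − 188.568 × 2.3219 = 237.158 ms
Then RT(16) = 237.158 + 188.568 × log₂ 16 = 237.158 + 188.568 × 4 ≈ 991.432 ms.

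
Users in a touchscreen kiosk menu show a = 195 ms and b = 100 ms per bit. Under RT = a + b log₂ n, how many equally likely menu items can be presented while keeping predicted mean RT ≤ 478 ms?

Information budget: (478 − 195)/100 = 2.8300 bits, so n ≤ 2^2.8300 = 7.111 → at most 7.

7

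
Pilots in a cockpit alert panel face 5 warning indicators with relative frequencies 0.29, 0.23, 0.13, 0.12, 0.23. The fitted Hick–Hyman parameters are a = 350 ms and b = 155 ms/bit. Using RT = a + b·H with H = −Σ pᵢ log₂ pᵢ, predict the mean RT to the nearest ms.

H = 0.29·log₂(1/0.29) + 0.23·log₂(1/0.23) + 0.13·log₂(1/0.13) + 0.12·log₂(1/0.12) + 0.23·log₂(1/0.23) = 2.2430 bits.
RT = 350 + 155 × 2.2430 = 697.66 ms.

698 ms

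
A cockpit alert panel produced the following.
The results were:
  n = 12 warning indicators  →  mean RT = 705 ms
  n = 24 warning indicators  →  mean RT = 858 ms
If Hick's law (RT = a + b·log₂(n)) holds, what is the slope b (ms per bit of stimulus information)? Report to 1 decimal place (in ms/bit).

The slope on a log₂ axis is (858 − 705) / (4.5850 − 3.5850) = 153.000 ms/bit.

153.0 ms/bit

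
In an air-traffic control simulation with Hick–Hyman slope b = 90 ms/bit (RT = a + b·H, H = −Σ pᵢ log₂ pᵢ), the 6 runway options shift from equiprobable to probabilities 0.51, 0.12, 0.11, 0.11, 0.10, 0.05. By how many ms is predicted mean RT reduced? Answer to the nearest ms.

The RT saving is b·ΔH. Equiprobable H₀ = log₂(6) = 2.5850 bits; with the given probabilities H = 2.1114 bits.
b·(H₀ − H) = 90 × (2.5850 − 2.1114) = 42.62 ms.

43 ms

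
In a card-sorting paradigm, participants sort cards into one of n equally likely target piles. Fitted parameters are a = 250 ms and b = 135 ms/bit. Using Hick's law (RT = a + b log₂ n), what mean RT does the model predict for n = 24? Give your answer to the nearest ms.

869 ms

log₂(24) = 4.5850 bits, so RT = 250 + 135 × 4.5850 ≈ 868.970 ms.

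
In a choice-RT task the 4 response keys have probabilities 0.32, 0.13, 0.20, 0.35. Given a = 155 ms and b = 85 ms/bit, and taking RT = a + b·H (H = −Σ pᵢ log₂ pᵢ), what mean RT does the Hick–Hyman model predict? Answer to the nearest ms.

H = 0.32·log₂(1/0.32) + 0.13·log₂(1/0.13) + 0.20·log₂(1/0.20) + 0.35·log₂(1/0.35) = 1.9032 bits.
RT = 155 + 85 × 1.9032 = 316.77 ms.

317 ms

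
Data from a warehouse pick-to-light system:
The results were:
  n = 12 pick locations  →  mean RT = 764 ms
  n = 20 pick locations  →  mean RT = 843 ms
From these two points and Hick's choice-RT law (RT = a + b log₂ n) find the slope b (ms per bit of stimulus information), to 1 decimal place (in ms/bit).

107.2 ms/bit

b = (RT₂ − RT₁)/(log₂ n₂ − log₂ n₁) = (843 − 764)/(4.3219 − 3.5850) = 107.196 ms/bit.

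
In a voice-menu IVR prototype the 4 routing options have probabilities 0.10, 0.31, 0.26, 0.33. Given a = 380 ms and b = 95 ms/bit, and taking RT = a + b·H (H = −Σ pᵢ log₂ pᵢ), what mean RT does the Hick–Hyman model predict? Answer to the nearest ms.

H = 0.10·log₂(1/0.10) + 0.31·log₂(1/0.31) + 0.26·log₂(1/0.26) + 0.33·log₂(1/0.33) = 1.8891 bits.
RT = 380 + 95 × 1.8891 = 559.46 ms.

559 ms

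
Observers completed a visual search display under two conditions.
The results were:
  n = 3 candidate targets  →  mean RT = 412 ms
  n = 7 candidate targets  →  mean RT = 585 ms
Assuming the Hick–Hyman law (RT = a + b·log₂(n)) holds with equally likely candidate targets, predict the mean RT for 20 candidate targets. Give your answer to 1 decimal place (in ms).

799.4 ms

RT is linear in log₂ n, so two points fix the line:
  b = (585 − 412) / (log₂ 7 − log₂ 3) = 173 / (2.8074 − 1.5850) = 141.526 ms/bit
  a = 412 − 141.526 × 1.5850 = 187.687 ms
Then RT(20) = 187.687 + 141.526 × log₂ 20 = 187.687 + 141.526 × 4.3219 ≈ 799.351 ms.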